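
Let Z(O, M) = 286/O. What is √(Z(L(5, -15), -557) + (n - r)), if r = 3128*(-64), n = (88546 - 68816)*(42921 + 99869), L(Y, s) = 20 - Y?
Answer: √633925554990/15 ≈ 53080.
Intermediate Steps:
n = 2817246700 (n = 19730*142790 = 2817246700)
r = -200192
√(Z(L(5, -15), -557) + (n - r)) = √(286/(20 - 1*5) + (2817246700 - 1*(-200192))) = √(286/(20 - 5) + (2817246700 + 200192)) = √(286/15 + 2817446892) = √(42261703666/15) = √633925554990/15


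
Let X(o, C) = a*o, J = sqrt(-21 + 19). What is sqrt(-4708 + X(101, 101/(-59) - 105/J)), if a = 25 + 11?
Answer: 4*I*sqrt(67) ≈ 32.741*I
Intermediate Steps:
J = I*sqrt(2) (J = sqrt(-2) = I*sqrt(2) ≈ 1.4142*I)
a = 36
X(o, C) = 36*o
sqrt(-4708 + X(101, 101/(-59) - 105/J)) = sqrt(-4708 + 36*101) = sqrt(-4708 + 3636) = sqrt(-1072) = 4*I*sqrt(67)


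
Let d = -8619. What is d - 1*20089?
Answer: -28708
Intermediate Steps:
d - 1*20089 = -8619 - 1*20089 = -8619 - 20089 = -28708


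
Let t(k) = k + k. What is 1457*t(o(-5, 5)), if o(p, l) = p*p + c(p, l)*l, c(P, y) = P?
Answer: 0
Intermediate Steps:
o(p, l) = p² + l*p (o(p, l) = p*p + p*l = p² + l*p)
t(k) = 2*k
1457*t(o(-5, 5)) = 1457*(2*(-5*(5 - 5))) = 1457*(2*(-5*0)) = 1457*(2*0) = 1457*0 = 0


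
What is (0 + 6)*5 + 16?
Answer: 46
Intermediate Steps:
(0 + 6)*5 + 16 = 6*5 + 16 = 30 + 16 = 46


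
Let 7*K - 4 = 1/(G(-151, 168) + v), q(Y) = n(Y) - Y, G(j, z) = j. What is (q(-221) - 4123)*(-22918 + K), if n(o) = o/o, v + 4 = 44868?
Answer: 27981673600385/312991 ≈ 8.9401e+7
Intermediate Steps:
v = 44864 (v = -4 + 44868 = 44864)
n(o) = 1
q(Y) = 1 - Y
K = 178853/312991 (K = 4/7 + 1/(7*(-151 + 44864)) = 4/7 + (⅐)/44713 = 4/7 + (⅐)*(1/44713) = 4/7 + 1/312991 = 178853/312991 ≈ 0.57143)
(q(-221) - 4123)*(-22918 + K) = ((1 - 1*(-221)) - 4123)*(-22918 + 178853/312991) = ((1 + 221) - 4123)*(-7172948885/312991) = (222 - 4123)*(-7172948885/312991) = -3901*(-7172948885/312991) = 27981673600385/312991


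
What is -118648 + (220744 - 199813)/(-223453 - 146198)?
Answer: -14619457593/123217 ≈ -1.1865e+5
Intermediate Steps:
-118648 + (220744 - 199813)/(-223453 - 146198) = -118648 + 20931/(-369651) = -118648 + 20931*(-1/369651) = -118648 - 6977/123217 = -14619457593/123217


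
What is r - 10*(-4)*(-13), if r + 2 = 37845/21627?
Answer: -1250161/2403 ≈ -520.25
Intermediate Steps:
r = -601/2403 (r = -2 + 37845/21627 = -2 + 37845*(1/21627) = -2 + 4205/2403 = -601/2403 ≈ -0.25010)
r - 10*(-4)*(-13) = -601/2403 - 10*(-4)*(-13) = -601/2403 - (-40)*(-13) = -601/2403 - 1*520 = -601/2403 - 520 = -1250161/2403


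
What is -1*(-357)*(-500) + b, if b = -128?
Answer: -178628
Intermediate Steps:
-1*(-357)*(-500) + b = -1*(-357)*(-500) - 128 = 357*(-500) - 128 = -178500 - 128 = -178628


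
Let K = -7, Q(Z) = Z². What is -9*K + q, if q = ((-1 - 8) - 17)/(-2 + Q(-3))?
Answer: 415/7 ≈ 59.286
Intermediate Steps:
q = -26/7 (q = ((-1 - 8) - 17)/(-2 + (-3)²) = (-9 - 17)/(-2 + 9) = -26/7 ≈ -3.7143)
-9*K + q = -9*(-7) - 26/7 = 63 - 26/7 = 415/7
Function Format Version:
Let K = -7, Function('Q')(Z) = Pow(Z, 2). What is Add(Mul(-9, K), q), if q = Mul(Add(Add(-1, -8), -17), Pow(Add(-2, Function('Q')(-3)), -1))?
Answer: Rational(415, 7) ≈ 59.286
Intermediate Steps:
q = Rational(-26, 7) (q = Mul(Add(Add(-1, -8), -17), Pow(Add(-2, Pow(-3, 2)), -1)) = Mul(Add(-9, -17), Pow(Add(-2, 9), -1)) = Mul(-26, Pow(7, -1)) = Mul(-26, Rational(1, 7)) = Rational(-26, 7) ≈ -3.7143)
Add(Mul(-9, K), q) = Add(Mul(-9, -7), Rational(-26, 7)) = Add(63, Rational(-26, 7)) = Rational(415, 7)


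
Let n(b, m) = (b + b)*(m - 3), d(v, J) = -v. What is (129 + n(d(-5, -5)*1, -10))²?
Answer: 1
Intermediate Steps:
n(b, m) = 2*b*(-3 + m) (n(b, m) = (2*b)*(-3 + m) = 2*b*(-3 + m))
(129 + n(d(-5, -5)*1, -10))² = (129 + 2*(-1*(-5)*1)*(-3 - 10))² = (129 + 2*(5*1)*(-13))² = (129 + 2*5*(-13))² = (129 - 130)² = (-1)² = 1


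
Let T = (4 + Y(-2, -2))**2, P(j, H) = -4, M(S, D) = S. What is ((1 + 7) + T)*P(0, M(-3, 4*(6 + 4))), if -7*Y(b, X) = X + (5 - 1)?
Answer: -4272/49 ≈ -87.184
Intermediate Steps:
Y(b, X) = -4/7 - X/7 (Y(b, X) = -(X + (5 - 1))/7 = -(X + 4)/7 = -(4 + X)/7 = -4/7 - X/7)
T = 676/49 (T = (4 + (-4/7 - 1/7*(-2)))**2 = (4 + (-4/7 + 2/7))**2 = (4 - 2/7)**2 = (26/7)**2 = 676/49 ≈ 13.796)
((1 + 7) + T)*P(0, M(-3, 4*(6 + 4))) = ((1 + 7) + 676/49)*(-4) = (8 + 676/49)*(-4) = (1068/49)*(-4) = -4272/49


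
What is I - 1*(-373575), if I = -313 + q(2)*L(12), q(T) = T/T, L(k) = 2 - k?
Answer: 373252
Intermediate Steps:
q(T) = 1
I = -323 (I = -313 + 1*(2 - 1*12) = -313 + 1*(2 - 12) = -313 + 1*(-10) = -313 - 10 = -323)
I - 1*(-373575) = -323 - 1*(-373575) = -323 + 373575 = 373252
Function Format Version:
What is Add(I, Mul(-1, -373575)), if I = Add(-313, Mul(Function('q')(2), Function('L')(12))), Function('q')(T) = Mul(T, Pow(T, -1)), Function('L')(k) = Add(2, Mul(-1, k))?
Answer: 373252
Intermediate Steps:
Function('q')(T) = 1
I = -323 (I = Add(-313, Mul(1, Add(2, Mul(-1, 12)))) = Add(-313, Mul(1, Add(2, -12))) = Add(-313, Mul(1, -10)) = Add(-313, -10) = -323)
Add(I, Mul(-1, -373575)) = Add(-323, Mul(-1, -373575)) = Add(-323, 373575) = 373252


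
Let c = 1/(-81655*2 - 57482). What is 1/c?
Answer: -220792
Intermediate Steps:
c = -1/220792 (c = 1/(-163310 - 57482) = 1/(-220792) = -1/220792 ≈ -4.5292e-6)
1/c = 1/(-1/220792) = -220792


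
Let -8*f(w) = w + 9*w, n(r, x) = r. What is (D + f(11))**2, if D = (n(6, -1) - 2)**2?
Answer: 81/16 ≈ 5.0625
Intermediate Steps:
f(w) = -5*w/4 (f(w) = -(w + 9*w)/8 = -5*w/4)
D = 16 (D = (6 - 2)**2 = 4**2 = 16)
(D + f(11))**2 = (16 - 5/4*11)**2 = (16 - 55/4)**2 = (9/4)**2 = 81/16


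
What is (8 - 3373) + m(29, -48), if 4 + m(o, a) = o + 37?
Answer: -3303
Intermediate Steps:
m(o, a) = 33 + o (m(o, a) = -4 + (o + 37) = -4 + (37 + o) = 33 + o)
(8 - 3373) + m(29, -48) = (8 - 3373) + (33 + 29) = -3365 + 62 = -3303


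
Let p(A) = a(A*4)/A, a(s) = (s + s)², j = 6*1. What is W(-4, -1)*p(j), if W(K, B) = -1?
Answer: -384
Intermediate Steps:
j = 6
a(s) = 4*s² (a(s) = (2*s)² = 4*s²)
p(A) = 64*A (p(A) = (4*(A*4)²)/A = (4*(4*A)²)/A = (4*(16*A²))/A = (64*A²)/A = 64*A)
W(-4, -1)*p(j) = -64*6 = -1*384 = -384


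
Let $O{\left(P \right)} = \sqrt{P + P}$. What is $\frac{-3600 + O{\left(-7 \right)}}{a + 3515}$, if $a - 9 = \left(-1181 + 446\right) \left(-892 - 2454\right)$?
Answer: $- \frac{1800}{1231417} + \frac{i \sqrt{14}}{2462834} \approx -0.0014617 + 1.5192 \cdot 10^{-6} i$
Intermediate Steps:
$a = 2459319$ ($a = 9 + \left(-1181 + 446\right) \left(-892 - 2454\right) = 9 - -2459310 = 9 + 2459310 = 2459319$)
$O{\left(P \right)} = \sqrt{2} \sqrt{P}$ ($O{\left(P \right)} = \sqrt{2 P} = \sqrt{2} \sqrt{P}$)
$\frac{-3600 + O{\left(-7 \right)}}{a + 3515} = \frac{-3600 + \sqrt{2} \sqrt{-7}}{2459319 + 3515} = \frac{-3600 + \sqrt{2} i \sqrt{7}}{2462834} = \left(-3600 + i \sqrt{14}\right) \frac{1}{2462834} = - \frac{1800}{1231417} + \frac{i \sqrt{14}}{2462834}$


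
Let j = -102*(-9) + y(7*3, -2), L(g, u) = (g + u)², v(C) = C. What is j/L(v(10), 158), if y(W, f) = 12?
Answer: 155/4704 ≈ 0.032951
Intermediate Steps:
j = 930 (j = -102*(-9) + 12 = 918 + 12 = 930)
j/L(v(10), 158) = 930/((10 + 158)²) = 930/(168²) = 930/28224 = 930*(1/28224) = 155/4704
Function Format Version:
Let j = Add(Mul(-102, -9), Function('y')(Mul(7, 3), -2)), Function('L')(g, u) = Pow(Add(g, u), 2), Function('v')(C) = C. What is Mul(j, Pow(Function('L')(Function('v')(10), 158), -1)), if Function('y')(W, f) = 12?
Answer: Rational(155, 4704) ≈ 0.032951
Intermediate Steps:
j = 930 (j = Add(Mul(-102, -9), 12) = Add(918, 12) = 930)
Mul(j, Pow(Function('L')(Function('v')(10), 158), -1)) = Mul(930, Pow(Pow(Add(10, 158), 2), -1)) = Mul(930, Pow(Pow(168, 2), -1)) = Mul(930, Pow(28224, -1)) = Mul(930, Rational(1, 28224)) = Rational(155, 4704)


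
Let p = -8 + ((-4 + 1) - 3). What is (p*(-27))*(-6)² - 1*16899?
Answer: -3291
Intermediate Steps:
p = -14 (p = -8 + (-3 - 3) = -8 - 6 = -14)
(p*(-27))*(-6)² - 1*16899 = -14*(-27)*(-6)² - 1*16899 = 378*36 - 16899 = 13608 - 16899 = -3291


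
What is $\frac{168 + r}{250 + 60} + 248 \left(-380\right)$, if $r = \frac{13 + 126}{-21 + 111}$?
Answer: $- \frac{2629280741}{27900} \approx -94240.0$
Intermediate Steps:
$r = \frac{139}{90} \approx 1.5444$
$\frac{168 + r}{250 + 60} + 248 \left(-380\right) = \frac{168 + \frac{139}{90}}{250 + 60} + 248 \left(-380\right) = \frac{15259}{90 \cdot 310} - 94240 = \frac{15259}{90} \cdot \frac{1}{310} - 94240 = \frac{15259}{27900} - 94240 = - \frac{2629280741}{27900}$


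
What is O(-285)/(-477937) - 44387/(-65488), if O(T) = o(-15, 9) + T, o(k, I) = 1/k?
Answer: 318492870973/469487073840 ≈ 0.67838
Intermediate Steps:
O(T) = -1/15 + T (O(T) = 1/(-15) + T = -1/15 + T)
O(-285)/(-477937) - 44387/(-65488) = (-1/15 - 285)/(-477937) - 44387/(-65488) = -4276/15*(-1/477937) - 44387*(-1/65488) = 4276/7169055 + 44387/65488 = 318492870973/469487073840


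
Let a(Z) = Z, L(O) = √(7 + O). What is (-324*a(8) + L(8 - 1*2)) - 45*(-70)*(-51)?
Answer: -163242 + √13 ≈ -1.6324e+5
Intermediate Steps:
(-324*a(8) + L(8 - 1*2)) - 45*(-70)*(-51) = (-324*8 + √(7 + (8 - 1*2))) - 45*(-70)*(-51) = (-2592 + √(7 + (8 - 2))) - (-3150)*(-51) = (-2592 + √(7 + 6)) - 1*160650 = (-2592 + √13) - 160650 = -163242 + √13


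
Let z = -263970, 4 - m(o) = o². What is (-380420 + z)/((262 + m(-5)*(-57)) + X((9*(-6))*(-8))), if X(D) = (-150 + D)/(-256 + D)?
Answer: -56706320/128533 ≈ -441.18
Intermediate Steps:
m(o) = 4 - o²
X(D) = (-150 + D)/(-256 + D)
(-380420 + z)/((262 + m(-5)*(-57)) + X((9*(-6))*(-8))) = (-380420 - 263970)/((262 + (4 - 1*(-5)²)*(-57)) + (-150 + (9*(-6))*(-8))/(-256 + (9*(-6))*(-8))) = -644390/((262 + (4 - 1*25)*(-57)) + (-150 - 54*(-8))/(-256 - 54*(-8))) = -644390/((262 + (4 - 25)*(-57)) + (-150 + 432)/(-256 + 432)) = -644390/((262 - 21*(-57)) + 282/176) = -644390/((262 + 1197) + (1/176)*282) = -644390/(1459 + 141/88) = -644390/128533/88 = -644390*88/128533 = -56706320/128533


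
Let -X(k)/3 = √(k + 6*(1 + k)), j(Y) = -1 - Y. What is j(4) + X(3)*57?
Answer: -5 - 513*√3 ≈ -893.54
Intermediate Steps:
X(k) = -3*√(6 + 7*k) (X(k) = -3*√(k + 6*(1 + k)) = -3*√(k + (6 + 6*k)) = -3*√(6 + 7*k))
j(4) + X(3)*57 = (-1 - 1*4) - 3*√(6 + 7*3)*57 = (-1 - 4) - 3*√(6 + 21)*57 = -5 - 9*√3*57 = -5 - 513*√3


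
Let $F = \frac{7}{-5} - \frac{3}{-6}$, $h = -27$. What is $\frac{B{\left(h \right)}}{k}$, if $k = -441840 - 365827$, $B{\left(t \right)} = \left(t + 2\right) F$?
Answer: $- \frac{45}{1615334} \approx -2.7858 \cdot 10^{-5}$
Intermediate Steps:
$F = - \frac{9}{10}$ ($F = 7 \left(- \frac{1}{5}\right) - - \frac{1}{2} = - \frac{7}{5} + \frac{1}{2} = - \frac{9}{10} \approx -0.9$)
$B{\left(t \right)} = - \frac{9}{5} - \frac{9 t}{10}$ ($B{\left(t \right)} = \left(t + 2\right) \left(- \frac{9}{10}\right) = \left(2 + t\right) \left(- \frac{9}{10}\right) = - \frac{9}{5} - \frac{9 t}{10}$)
$k = -807667$
$\frac{B{\left(h \right)}}{k} = \frac{- \frac{9}{5} - - \frac{243}{10}}{-807667} = \left(- \frac{9}{5} + \frac{243}{10}\right) \left(- \frac{1}{807667}\right) = \frac{45}{2} \left(- \frac{1}{807667}\right) = - \frac{45}{1615334}$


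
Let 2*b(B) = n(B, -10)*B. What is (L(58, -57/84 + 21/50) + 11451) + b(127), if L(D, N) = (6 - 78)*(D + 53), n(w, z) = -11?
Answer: 5521/2 ≈ 2760.5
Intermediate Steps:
L(D, N) = -3816 - 72*D (L(D, N) = -72*(53 + D) = -3816 - 72*D)
b(B) = -11*B/2 (b(B) = (-11*B)/2 = -11*B/2)
(L(58, -57/84 + 21/50) + 11451) + b(127) = ((-3816 - 72*58) + 11451) - 11/2*127 = ((-3816 - 4176) + 11451) - 1397/2 = (-7992 + 11451) - 1397/2 = 3459 - 1397/2 = 5521/2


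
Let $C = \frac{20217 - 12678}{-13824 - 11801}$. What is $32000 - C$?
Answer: $\frac{820007539}{25625} \approx 32000.0$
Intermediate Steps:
$C = - \frac{7539}{25625}$ ($C = \frac{7539}{-25625} = 7539 \left(- \frac{1}{25625}\right) = - \frac{7539}{25625} \approx -0.2942$)
$32000 - C = 32000 - - \frac{7539}{25625} = 32000 + \frac{7539}{25625} = \frac{820007539}{25625}$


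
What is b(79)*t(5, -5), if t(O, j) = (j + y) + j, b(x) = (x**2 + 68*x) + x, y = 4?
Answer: -70152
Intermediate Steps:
b(x) = x**2 + 69*x
t(O, j) = 4 + 2*j (t(O, j) = (j + 4) + j = (4 + j) + j = 4 + 2*j)
b(79)*t(5, -5) = (79*(69 + 79))*(4 + 2*(-5)) = (79*148)*(4 - 10) = 11692*(-6) = -70152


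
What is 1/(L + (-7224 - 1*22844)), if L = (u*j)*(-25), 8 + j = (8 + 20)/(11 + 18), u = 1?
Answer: -29/866872 ≈ -3.3454e-5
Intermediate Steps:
j = -204/29 (j = -8 + (8 + 20)/(11 + 18) = -8 + 28/29 = -204/29 ≈ -7.0345)
L = 5100/29 (L = (1*(-204/29))*(-25) = -204/29*(-25) = 5100/29 ≈ 175.86)
1/(L + (-7224 - 1*22844)) = 1/(5100/29 + (-7224 - 1*22844)) = 1/(5100/29 + (-7224 - 22844)) = 1/(5100/29 - 30068) = 1/(-866872/29) = -29/866872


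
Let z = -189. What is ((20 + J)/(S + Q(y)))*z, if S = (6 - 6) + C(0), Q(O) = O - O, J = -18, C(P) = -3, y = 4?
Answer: 126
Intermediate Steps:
Q(O) = 0
S = -3 (S = (6 - 6) - 3 = 0 - 3 = -3)
((20 + J)/(S + Q(y)))*z = ((20 - 18)/(-3 + 0))*(-189) = (2/(-3))*(-189) = (2*(-⅓))*(-189) = -⅔*(-189) = 126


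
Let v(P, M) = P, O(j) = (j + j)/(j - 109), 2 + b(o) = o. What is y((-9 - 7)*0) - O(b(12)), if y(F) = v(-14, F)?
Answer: -1366/99 ≈ -13.798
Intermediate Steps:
b(o) = -2 + o
O(j) = 2*j/(-109 + j) (O(j) = (2*j)/(-109 + j) = 2*j/(-109 + j))
y(F) = -14
y((-9 - 7)*0) - O(b(12)) = -14 - 2*(-2 + 12)/(-109 + (-2 + 12)) = -14 - 2*10/(-109 + 10) = -14 - 2*10/(-99) = -14 - 2*10*(-1)/99 = -14 - 1*(-20/99) = -14 + 20/99 = -1366/99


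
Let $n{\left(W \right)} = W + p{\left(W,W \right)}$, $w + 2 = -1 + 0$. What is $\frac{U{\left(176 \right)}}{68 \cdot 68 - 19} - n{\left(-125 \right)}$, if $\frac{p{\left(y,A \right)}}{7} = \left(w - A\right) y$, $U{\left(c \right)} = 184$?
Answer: $\frac{492159559}{4605} \approx 1.0688 \cdot 10^{5}$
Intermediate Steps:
$w = -3$ ($w = -2 + \left(-1 + 0\right) = -2 - 1 = -3$)
$p{\left(y,A \right)} = 7 y \left(-3 - A\right)$ ($p{\left(y,A \right)} = 7 \left(-3 - A\right) y = 7 y \left(-3 - A\right)$)
$n{\left(W \right)} = W - 7 W \left(3 + W\right)$
$\frac{U{\left(176 \right)}}{68 \cdot 68 - 19} - n{\left(-125 \right)} = \frac{184}{68 \cdot 68 - 19} - - 125 \left(-20 - -875\right) = \frac{184}{4624 - 19} - - 125 \left(-20 + 875\right) = \frac{184}{4605} - \left(-125\right) 855 = 184 \cdot \frac{1}{4605} - -106875 = \frac{184}{4605} + 106875 = \frac{492159559}{4605}$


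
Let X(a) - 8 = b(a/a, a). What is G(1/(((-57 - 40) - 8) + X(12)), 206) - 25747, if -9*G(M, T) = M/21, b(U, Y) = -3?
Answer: -486618299/18900 ≈ -25747.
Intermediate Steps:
X(a) = 5 (X(a) = 8 - 3 = 5)
G(M, T) = -M/189 (G(M, T) = -M/(9*21) = -M/189)
G(1/(((-57 - 40) - 8) + X(12)), 206) - 25747 = -1/(189*(((-57 - 40) - 8) + 5)) - 25747 = -1/(189*((-97 - 8) + 5)) - 25747 = -1/(189*(-105 + 5)) - 25747 = -1/189/(-100) - 25747 = -1/189*(-1/100) - 25747 = 1/18900 - 25747 = -486618299/18900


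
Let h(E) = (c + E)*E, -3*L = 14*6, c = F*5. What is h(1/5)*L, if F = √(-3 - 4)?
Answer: -28/25 - 28*I*√7 ≈ -1.12 - 74.081*I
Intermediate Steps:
F = I*√7 (F = √(-7) = I*√7 ≈ 2.6458*I)
c = 5*I*√7 (c = (I*√7)*5 = 5*I*√7 ≈ 13.229*I)
L = -28 (L = -14*6/3 = -⅓*84 = -28)
h(E) = E*(E + 5*I*√7) (h(E) = (5*I*√7 + E)*E = (E + 5*I*√7)*E = E*(E + 5*I*√7))
h(1/5)*L = ((1/5 + 5*I*√7)/5)*(-28) = ((⅕ + 5*I*√7)/5)*(-28) = (1/25 + I*√7)*(-28) = -28/25 - 28*I*√7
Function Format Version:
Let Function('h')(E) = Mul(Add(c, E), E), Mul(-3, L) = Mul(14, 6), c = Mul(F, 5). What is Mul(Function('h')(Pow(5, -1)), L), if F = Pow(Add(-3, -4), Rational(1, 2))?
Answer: Add(Rational(-28, 25), Mul(-28, I, Pow(7, Rational(1, 2)))) ≈ Add(-1.1200, Mul(-74.081, I))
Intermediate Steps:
F = Mul(I, Pow(7, Rational(1, 2))) (F = Pow(-7, Rational(1, 2)) = Mul(I, Pow(7, Rational(1, 2))) ≈ Mul(2.6458, I))
c = Mul(5, I, Pow(7, Rational(1, 2))) (c = Mul(Mul(I, Pow(7, Rational(1, 2))), 5) = Mul(5, I, Pow(7, Rational(1, 2))) ≈ Mul(13.229, I))
L = -28 (L = Mul(Rational(-1, 3), Mul(14, 6)) = Mul(Rational(-1, 3), 84) = -28)
Function('h')(E) = Mul(E, Add(E, Mul(5, I, Pow(7, Rational(1, 2))))) (Function('h')(E) = Mul(Add(Mul(5, I, Pow(7, Rational(1, 2))), E), E) = Mul(Add(E, Mul(5, I, Pow(7, Rational(1, 2)))), E) = Mul(E, Add(E, Mul(5, I, Pow(7, Rational(1, 2))))))
Mul(Function('h')(Pow(5, -1)), L) = Mul(Mul(Pow(5, -1), Add(Pow(5, -1), Mul(5, I, Pow(7, Rational(1, 2))))), -28) = Mul(Mul(Rational(1, 5), Add(Rational(1, 5), Mul(5, I, Pow(7, Rational(1, 2))))), -28) = Mul(Add(Rational(1, 25), Mul(I, Pow(7, Rational(1, 2)))), -28) = Add(Rational(-28, 25), Mul(-28, I, Pow(7, Rational(1, 2))))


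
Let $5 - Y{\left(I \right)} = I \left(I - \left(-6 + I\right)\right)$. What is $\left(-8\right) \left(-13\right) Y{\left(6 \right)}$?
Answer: $-3224$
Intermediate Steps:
$Y{\left(I \right)} = 5 - 6 I$ ($Y{\left(I \right)} = 5 - I \left(I - \left(-6 + I\right)\right) = 5 - I 6 = 5 - 6 I$)
$\left(-8\right) \left(-13\right) Y{\left(6 \right)} = \left(-8\right) \left(-13\right) \left(5 - 36\right) = 104 \left(5 - 36\right) = 104 \left(-31\right) = -3224$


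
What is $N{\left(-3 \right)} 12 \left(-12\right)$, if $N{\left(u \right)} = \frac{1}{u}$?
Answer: $48$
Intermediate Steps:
$N{\left(-3 \right)} 12 \left(-12\right) = \frac{1}{-3} \cdot 12 \left(-12\right) = \left(- \frac{1}{3}\right) 12 \left(-12\right) = \left(-4\right) \left(-12\right) = 48$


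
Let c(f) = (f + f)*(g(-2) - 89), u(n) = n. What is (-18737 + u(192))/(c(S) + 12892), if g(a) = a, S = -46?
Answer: -18545/21264 ≈ -0.87213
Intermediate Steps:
c(f) = -182*f (c(f) = (f + f)*(-2 - 89) = (2*f)*(-91) = -182*f)
(-18737 + u(192))/(c(S) + 12892) = (-18737 + 192)/(-182*(-46) + 12892) = -18545/(8372 + 12892) = -18545/21264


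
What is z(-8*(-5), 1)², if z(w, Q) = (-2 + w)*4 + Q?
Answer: 23409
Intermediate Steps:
z(w, Q) = -8 + Q + 4*w (z(w, Q) = (-8 + 4*w) + Q = -8 + Q + 4*w)
z(-8*(-5), 1)² = (-8 + 1 + 4*(-8*(-5)))² = (-8 + 1 + 4*40)² = (-8 + 1 + 160)² = 153² = 23409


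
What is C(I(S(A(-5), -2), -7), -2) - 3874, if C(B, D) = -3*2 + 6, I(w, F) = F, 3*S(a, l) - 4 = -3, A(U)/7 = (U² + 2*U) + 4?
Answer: -3874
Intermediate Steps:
A(U) = 28 + 7*U² + 14*U (A(U) = 7*((U² + 2*U) + 4) = 7*(4 + U² + 2*U) = 28 + 7*U² + 14*U)
S(a, l) = ⅓ (S(a, l) = 4/3 + (⅓)*(-3) = 4/3 - 1 = ⅓)
C(B, D) = 0 (C(B, D) = -6 + 6 = 0)
C(I(S(A(-5), -2), -7), -2) - 3874 = 0 - 3874 = -3874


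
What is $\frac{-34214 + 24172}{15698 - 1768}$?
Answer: $- \frac{5021}{6965} \approx -0.72089$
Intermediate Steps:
$\frac{-34214 + 24172}{15698 - 1768} = - \frac{10042}{13930} = \left(-10042\right) \frac{1}{13930} = - \frac{5021}{6965}$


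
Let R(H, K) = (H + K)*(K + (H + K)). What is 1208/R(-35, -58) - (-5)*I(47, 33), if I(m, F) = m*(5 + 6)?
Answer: 240413/93 ≈ 2585.1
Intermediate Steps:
I(m, F) = 11*m (I(m, F) = m*11 = 11*m)
R(H, K) = (H + K)*(H + 2*K)
1208/R(-35, -58) - (-5)*I(47, 33) = 1208/((-35)² + 2*(-58)² + 3*(-35)*(-58)) - (-5)*11*47 = 1208/(1225 + 2*3364 + 6090) - (-5)*517 = 1208/(1225 + 6728 + 6090) - 1*(-2585) = 1208/14043 + 2585 = 1208*(1/14043) + 2585 = 8/93 + 2585 = 240413/93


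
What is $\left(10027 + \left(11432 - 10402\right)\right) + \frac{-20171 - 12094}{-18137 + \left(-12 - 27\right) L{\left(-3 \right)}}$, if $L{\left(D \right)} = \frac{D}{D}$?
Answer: $\frac{201004297}{18176} \approx 11059.0$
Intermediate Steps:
$L{\left(D \right)} = 1$
$\left(10027 + \left(11432 - 10402\right)\right) + \frac{-20171 - 12094}{-18137 + \left(-12 - 27\right) L{\left(-3 \right)}} = \left(10027 + \left(11432 - 10402\right)\right) + \frac{-20171 - 12094}{-18137 + \left(-12 - 27\right) 1} = \left(10027 + \left(11432 - 10402\right)\right) - \frac{32265}{-18137 - 39} = \left(10027 + 1030\right) - \frac{32265}{-18137 - 39} = 11057 - \frac{32265}{-18176} = 11057 - - \frac{32265}{18176} = 11057 + \frac{32265}{18176} = \frac{201004297}{18176}$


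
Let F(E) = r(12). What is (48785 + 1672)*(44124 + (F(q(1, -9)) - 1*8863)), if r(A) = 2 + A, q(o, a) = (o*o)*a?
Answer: 1779870675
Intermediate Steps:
q(o, a) = a*o² (q(o, a) = o²*a = a*o²)
F(E) = 14 (F(E) = 2 + 12 = 14)
(48785 + 1672)*(44124 + (F(q(1, -9)) - 1*8863)) = (48785 + 1672)*(44124 + (14 - 1*8863)) = 50457*(44124 + (14 - 8863)) = 50457*(44124 - 8849) = 50457*35275 = 1779870675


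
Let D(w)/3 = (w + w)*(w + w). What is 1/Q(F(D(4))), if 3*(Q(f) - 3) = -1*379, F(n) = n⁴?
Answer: -3/370 ≈ -0.0081081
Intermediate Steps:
D(w) = 12*w² (D(w) = 3*((w + w)*(w + w)) = 3*((2*w)*(2*w)) = 3*(4*w²) = 12*w²)
Q(f) = -370/3 (Q(f) = 3 + (-1*379)/3 = 3 + (⅓)*(-379) = 3 - 379/3 = -370/3)
1/Q(F(D(4))) = 1/(-370/3) = -3/370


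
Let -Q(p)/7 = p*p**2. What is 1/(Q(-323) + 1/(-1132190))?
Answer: 1132190/267069886403109 ≈ 4.2393e-9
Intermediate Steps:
Q(p) = -7*p**3 (Q(p) = -7*p*p**2 = -7*p**3)
1/(Q(-323) + 1/(-1132190)) = 1/(-7*(-323)**3 + 1/(-1132190)) = 1/(-7*(-33698267) - 1/1132190) = 1/(235887869 - 1/1132190) = 1/(267069886403109/1132190) = 1132190/267069886403109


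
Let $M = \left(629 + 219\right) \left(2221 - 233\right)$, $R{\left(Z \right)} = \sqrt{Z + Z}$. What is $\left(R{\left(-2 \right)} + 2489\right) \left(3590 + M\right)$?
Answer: $4204951446 + 3378828 i \approx 4.2049 \cdot 10^{9} + 3.3788 \cdot 10^{6} i$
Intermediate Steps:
$R{\left(Z \right)} = \sqrt{2} \sqrt{Z}$ ($R{\left(Z \right)} = \sqrt{2 Z} = \sqrt{2} \sqrt{Z}$)
$M = 1685824$ ($M = 848 \cdot 1988 = 1685824$)
$\left(R{\left(-2 \right)} + 2489\right) \left(3590 + M\right) = \left(\sqrt{2} \sqrt{-2} + 2489\right) \left(3590 + 1685824\right) = \left(\sqrt{2} i \sqrt{2} + 2489\right) 1689414 = \left(2 i + 2489\right) 1689414 = \left(2489 + 2 i\right) 1689414 = 4204951446 + 3378828 i$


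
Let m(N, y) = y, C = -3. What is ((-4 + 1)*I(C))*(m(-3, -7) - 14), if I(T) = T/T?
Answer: 63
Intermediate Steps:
I(T) = 1
((-4 + 1)*I(C))*(m(-3, -7) - 14) = ((-4 + 1)*1)*(-7 - 14) = -3*1*(-21) = -3*(-21) = 63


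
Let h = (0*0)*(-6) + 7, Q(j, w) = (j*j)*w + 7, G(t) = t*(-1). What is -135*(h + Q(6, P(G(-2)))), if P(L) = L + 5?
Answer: -35910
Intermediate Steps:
G(t) = -t
P(L) = 5 + L
Q(j, w) = 7 + w*j² (Q(j, w) = j²*w + 7 = w*j² + 7 = 7 + w*j²)
h = 7 (h = 0*(-6) + 7 = 0 + 7 = 7)
-135*(h + Q(6, P(G(-2)))) = -135*(7 + (7 + (5 - 1*(-2))*6²)) = -135*(7 + (7 + (5 + 2)*36)) = -135*(7 + (7 + 7*36)) = -135*(7 + (7 + 252)) = -135*(7 + 259) = -135*266 = -35910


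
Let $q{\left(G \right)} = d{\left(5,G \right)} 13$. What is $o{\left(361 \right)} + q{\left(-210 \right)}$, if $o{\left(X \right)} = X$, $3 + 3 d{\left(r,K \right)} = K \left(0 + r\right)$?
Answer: $-4202$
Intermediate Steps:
$d{\left(r,K \right)} = -1 + \frac{K r}{3}$ ($d{\left(r,K \right)} = -1 + \frac{K \left(0 + r\right)}{3} = -1 + \frac{K r}{3}$)
$q{\left(G \right)} = -13 + \frac{65 G}{3}$ ($q{\left(G \right)} = \left(-1 + \frac{1}{3} G 5\right) 13 = \left(-1 + \frac{5 G}{3}\right) 13 = -13 + \frac{65 G}{3}$)
$o{\left(361 \right)} + q{\left(-210 \right)} = 361 + \left(-13 + \frac{65}{3} \left(-210\right)\right) = 361 - 4563 = -4202$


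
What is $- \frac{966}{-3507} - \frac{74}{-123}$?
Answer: $\frac{18016}{20541} \approx 0.87708$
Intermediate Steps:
$- \frac{966}{-3507} - \frac{74}{-123} = \left(-966\right) \left(- \frac{1}{3507}\right) - - \frac{74}{123} = \frac{46}{167} + \frac{74}{123} = \frac{18016}{20541}$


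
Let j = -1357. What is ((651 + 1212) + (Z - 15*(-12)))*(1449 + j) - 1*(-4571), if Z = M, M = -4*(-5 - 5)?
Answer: 196207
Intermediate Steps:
M = 40 (M = -4*(-10) = 40)
Z = 40
((651 + 1212) + (Z - 15*(-12)))*(1449 + j) - 1*(-4571) = ((651 + 1212) + (40 - 15*(-12)))*(1449 - 1357) - 1*(-4571) = (1863 + (40 + 180))*92 + 4571 = (1863 + 220)*92 + 4571 = 2083*92 + 4571 = 191636 + 4571 = 196207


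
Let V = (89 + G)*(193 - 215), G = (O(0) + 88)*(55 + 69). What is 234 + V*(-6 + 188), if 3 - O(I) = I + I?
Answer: -45537258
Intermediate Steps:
O(I) = 3 - 2*I (O(I) = 3 - (I + I) = 3 - 2*I)
G = 11284 (G = ((3 - 2*0) + 88)*(55 + 69) = ((3 + 0) + 88)*124 = (3 + 88)*124 = 91*124 = 11284)
V = -250206 (V = (89 + 11284)*(193 - 215) = 11373*(-22) = -250206)
234 + V*(-6 + 188) = 234 - 250206*(-6 + 188) = 234 - 250206*182 = 234 - 45537492 = -45537258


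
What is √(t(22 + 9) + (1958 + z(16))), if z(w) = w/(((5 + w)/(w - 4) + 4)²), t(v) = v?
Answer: √1052437/23 ≈ 44.604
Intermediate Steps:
z(w) = w/(4 + (5 + w)/(-4 + w))² (z(w) = w/(((5 + w)/(-4 + w) + 4)²) = w/((4 + (5 + w)/(-4 + w))²) = w/(4 + (5 + w)/(-4 + w))²)
√(t(22 + 9) + (1958 + z(16))) = √((22 + 9) + (1958 + 16*(-4 + 16)²/(-11 + 5*16)²)) = √(31 + (1958 + 16*12²/(-11 + 80)²)) = √(31 + (1958 + 16*144/69²)) = √(31 + (1958 + 16*(1/4761)*144)) = √(31 + (1958 + 256/529)) = √(31 + 1036038/529) = √(1052437/529) = √1052437/23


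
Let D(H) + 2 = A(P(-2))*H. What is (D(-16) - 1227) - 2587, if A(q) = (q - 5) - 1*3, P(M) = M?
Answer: -3656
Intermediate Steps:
A(q) = -8 + q (A(q) = (-5 + q) - 3 = -8 + q)
D(H) = -2 - 10*H (D(H) = -2 + (-8 - 2)*H = -2 - 10*H)
(D(-16) - 1227) - 2587 = ((-2 - 10*(-16)) - 1227) - 2587 = ((-2 + 160) - 1227) - 2587 = (158 - 1227) - 2587 = -1069 - 2587 = -3656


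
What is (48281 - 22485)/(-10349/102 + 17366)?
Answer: 2631192/1760983 ≈ 1.4942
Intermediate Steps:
(48281 - 22485)/(-10349/102 + 17366) = 25796/(-10349*1/102 + 17366) = 25796/(-10349/102 + 17366) = 25796/(1760983/102) = 25796*(102/1760983) = 2631192/1760983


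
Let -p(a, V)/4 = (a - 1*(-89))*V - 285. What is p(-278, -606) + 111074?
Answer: -345922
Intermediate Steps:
p(a, V) = 1140 - 4*V*(89 + a) (p(a, V) = -4*((a - 1*(-89))*V - 285) = -4*((a + 89)*V - 285) = -4*((89 + a)*V - 285) = -4*(V*(89 + a) - 285) = -4*(-285 + V*(89 + a)) = 1140 - 4*V*(89 + a))
p(-278, -606) + 111074 = (1140 - 356*(-606) - 4*(-606)*(-278)) + 111074 = (1140 + 215736 - 673872) + 111074 = -456996 + 111074 = -345922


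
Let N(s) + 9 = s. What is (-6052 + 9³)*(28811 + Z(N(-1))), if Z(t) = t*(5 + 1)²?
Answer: -151444673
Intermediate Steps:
N(s) = -9 + s
Z(t) = 36*t (Z(t) = t*6² = t*36 = 36*t)
(-6052 + 9³)*(28811 + Z(N(-1))) = (-6052 + 9³)*(28811 + 36*(-9 - 1)) = (-6052 + 729)*(28811 + 36*(-10)) = -5323*(28811 - 360) = -5323*28451 = -151444673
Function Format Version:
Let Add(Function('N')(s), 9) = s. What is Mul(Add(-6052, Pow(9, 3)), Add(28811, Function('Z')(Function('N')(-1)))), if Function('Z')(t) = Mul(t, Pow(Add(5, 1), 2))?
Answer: -151444673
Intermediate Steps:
Function('N')(s) = Add(-9, s)
Function('Z')(t) = Mul(36, t) (Function('Z')(t) = Mul(t, Pow(6, 2)) = Mul(t, 36) = Mul(36, t))
Mul(Add(-6052, Pow(9, 3)), Add(28811, Function('Z')(Function('N')(-1)))) = Mul(Add(-6052, Pow(9, 3)), Add(28811, Mul(36, Add(-9, -1)))) = Mul(Add(-6052, 729), Add(28811, Mul(36, -10))) = Mul(-5323, Add(28811, -360)) = Mul(-5323, 28451) = -151444673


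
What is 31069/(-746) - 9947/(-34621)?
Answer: -1068219387/25827266 ≈ -41.360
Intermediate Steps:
31069/(-746) - 9947/(-34621) = 31069*(-1/746) - 9947*(-1/34621) = -31069/746 + 9947/34621 = -1068219387/25827266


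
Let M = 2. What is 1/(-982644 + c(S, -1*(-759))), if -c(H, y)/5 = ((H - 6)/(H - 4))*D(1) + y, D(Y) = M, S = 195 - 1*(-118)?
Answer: -309/304812721 ≈ -1.0137e-6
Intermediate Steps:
S = 313 (S = 195 + 118 = 313)
D(Y) = 2
c(H, y) = -5*y - 10*(-6 + H)/(-4 + H) (c(H, y) = -5*(((H - 6)/(H - 4))*2 + y) = -5*(((-6 + H)/(-4 + H))*2 + y) = -5*(2*(-6 + H)/(-4 + H) + y) = -5*(y + 2*(-6 + H)/(-4 + H)) = -5*y - 10*(-6 + H)/(-4 + H))
1/(-982644 + c(S, -1*(-759))) = 1/(-982644 + 5*(12 - 2*313 + 4*(-1*(-759)) - 1*313*(-1*(-759)))/(-4 + 313)) = 1/(-982644 + 5*(12 - 626 + 4*759 - 1*313*759)/309) = 1/(-982644 + 5*(1/309)*(12 - 626 + 3036 - 237567)) = 1/(-982644 + 5*(1/309)*(-235145)) = 1/(-982644 - 1175725/309) = 1/(-304812721/309) = -309/304812721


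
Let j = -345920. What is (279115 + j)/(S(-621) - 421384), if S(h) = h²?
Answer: 2155/1153 ≈ 1.8690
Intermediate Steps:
(279115 + j)/(S(-621) - 421384) = (279115 - 345920)/((-621)² - 421384) = -66805/(385641 - 421384) = -66805/(-35743) = -66805*(-1/35743) = 2155/1153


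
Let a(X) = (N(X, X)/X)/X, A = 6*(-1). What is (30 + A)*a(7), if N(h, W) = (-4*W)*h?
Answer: -96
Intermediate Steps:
N(h, W) = -4*W*h
A = -6
a(X) = -4 (a(X) = ((-4*X*X)/X)/X = ((-4*X**2)/X)/X = (-4*X)/X = -4)
(30 + A)*a(7) = (30 - 6)*(-4) = 24*(-4) = -96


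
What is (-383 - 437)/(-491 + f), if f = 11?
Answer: 41/24 ≈ 1.7083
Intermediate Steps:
(-383 - 437)/(-491 + f) = (-383 - 437)/(-491 + 11) = -820/(-480) = -820*(-1/480) = 41/24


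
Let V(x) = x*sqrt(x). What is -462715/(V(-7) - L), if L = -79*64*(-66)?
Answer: 154406144640/111353020759 - 3239005*I*sqrt(7)/111353020759 ≈ 1.3866 - 7.6959e-5*I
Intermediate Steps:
V(x) = x**(3/2)
L = 333696 (L = -5056*(-66) = 333696)
-462715/(V(-7) - L) = -462715/((-7)**(3/2) - 1*333696) = -462715/(-7*I*sqrt(7) - 333696) = -462715/(-333696 - 7*I*sqrt(7))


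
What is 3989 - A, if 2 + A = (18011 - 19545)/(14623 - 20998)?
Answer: 25441091/6375 ≈ 3990.8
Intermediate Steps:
A = -11216/6375 (A = -2 + (18011 - 19545)/(14623 - 20998) = -2 - 1534/(-6375) = -2 - 1534*(-1/6375) = -2 + 1534/6375 = -11216/6375 ≈ -1.7594)
3989 - A = 3989 - 1*(-11216/6375) = 3989 + 11216/6375 = 25441091/6375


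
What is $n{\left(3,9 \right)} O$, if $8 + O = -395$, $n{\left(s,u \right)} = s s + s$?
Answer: $-4836$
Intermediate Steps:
$n{\left(s,u \right)} = s + s^{2}$ ($n{\left(s,u \right)} = s^{2} + s = s + s^{2}$)
$O = -403$ ($O = -8 - 395 = -403$)
$n{\left(3,9 \right)} O = 3 \left(1 + 3\right) \left(-403\right) = 3 \cdot 4 \left(-403\right) = 12 \left(-403\right) = -4836$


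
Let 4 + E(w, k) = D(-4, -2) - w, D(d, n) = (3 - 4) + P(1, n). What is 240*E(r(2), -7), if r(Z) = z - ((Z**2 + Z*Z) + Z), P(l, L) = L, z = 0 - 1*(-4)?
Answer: -240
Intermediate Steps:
z = 4 (z = 0 + 4 = 4)
r(Z) = 4 - Z - 2*Z**2 (r(Z) = 4 - ((Z**2 + Z*Z) + Z) = 4 - ((Z**2 + Z**2) + Z) = 4 - (2*Z**2 + Z) = 4 - (Z + 2*Z**2) = 4 + (-Z - 2*Z**2) = 4 - Z - 2*Z**2)
D(d, n) = -1 + n (D(d, n) = (3 - 4) + n = -1 + n)
E(w, k) = -7 - w (E(w, k) = -4 + ((-1 - 2) - w) = -4 + (-3 - w) = -7 - w)
240*E(r(2), -7) = 240*(-7 - (4 - 1*2 - 2*2**2)) = 240*(-7 - (4 - 2 - 2*4)) = 240*(-7 - (4 - 2 - 8)) = 240*(-7 - 1*(-6)) = 240*(-7 + 6) = 240*(-1) = -240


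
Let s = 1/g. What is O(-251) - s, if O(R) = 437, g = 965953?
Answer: 422121460/965953 ≈ 437.00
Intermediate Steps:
s = 1/965953 ≈ 1.0352e-6
O(-251) - s = 437 - 1*1/965953 = 437 - 1/965953 = 422121460/965953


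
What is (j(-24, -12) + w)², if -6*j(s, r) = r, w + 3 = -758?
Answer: 576081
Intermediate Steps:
w = -761 (w = -3 - 758 = -761)
j(s, r) = -r/6
(j(-24, -12) + w)² = (-⅙*(-12) - 761)² = (2 - 761)² = (-759)² = 576081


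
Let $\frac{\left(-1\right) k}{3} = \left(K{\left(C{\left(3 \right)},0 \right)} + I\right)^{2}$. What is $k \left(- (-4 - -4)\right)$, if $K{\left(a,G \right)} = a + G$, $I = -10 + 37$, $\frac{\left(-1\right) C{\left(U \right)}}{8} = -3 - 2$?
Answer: $0$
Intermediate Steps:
$C{\left(U \right)} = 40$ ($C{\left(U \right)} = - 8 \left(-3 - 2\right) = \left(-8\right) \left(-5\right) = 40$)
$I = 27$
$K{\left(a,G \right)} = G + a$
$k = -13467$ ($k = - 3 \left(\left(0 + 40\right) + 27\right)^{2} = - 3 \left(40 + 27\right)^{2} = - 3 \cdot 67^{2} = \left(-3\right) 4489 = -13467$)
$k \left(- (-4 - -4)\right) = - 13467 \left(- (-4 - -4)\right) = - 13467 \left(- (-4 + 4)\right) = - 13467 \left(\left(-1\right) 0\right) = \left(-13467\right) 0 = 0$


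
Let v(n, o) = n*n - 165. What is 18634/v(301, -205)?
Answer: 9317/45218 ≈ 0.20605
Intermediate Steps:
v(n, o) = -165 + n² (v(n, o) = n² - 165 = -165 + n²)
18634/v(301, -205) = 18634/(-165 + 301²) = 18634/(-165 + 90601) = 18634/90436 = 18634*(1/90436) = 9317/45218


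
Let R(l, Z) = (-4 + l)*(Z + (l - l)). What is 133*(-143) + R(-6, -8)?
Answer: -18939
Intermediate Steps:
R(l, Z) = Z*(-4 + l) (R(l, Z) = (-4 + l)*(Z + 0) = (-4 + l)*Z = Z*(-4 + l))
133*(-143) + R(-6, -8) = 133*(-143) - 8*(-4 - 6) = -19019 - 8*(-10) = -19019 + 80 = -18939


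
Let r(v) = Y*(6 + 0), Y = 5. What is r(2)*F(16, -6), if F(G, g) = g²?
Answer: 1080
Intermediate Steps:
r(v) = 30 (r(v) = 5*(6 + 0) = 5*6 = 30)
r(2)*F(16, -6) = 30*(-6)² = 30*36 = 1080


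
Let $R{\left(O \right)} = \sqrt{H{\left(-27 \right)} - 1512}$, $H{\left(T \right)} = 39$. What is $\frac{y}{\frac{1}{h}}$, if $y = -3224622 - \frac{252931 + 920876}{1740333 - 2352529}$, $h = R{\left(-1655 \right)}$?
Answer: $- \frac{1974099516105 i \sqrt{1473}}{612196} \approx - 1.2376 \cdot 10^{8} i$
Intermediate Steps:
$R{\left(O \right)} = i \sqrt{1473}$ ($R{\left(O \right)} = \sqrt{39 - 1512} = \sqrt{-1473} = i \sqrt{1473}$)
$h = i \sqrt{1473} \approx 38.38 i$
$y = - \frac{1974099516105}{612196}$ ($y = -3224622 - \frac{1173807}{-612196} = -3224622 - 1173807 \left(- \frac{1}{612196}\right) = -3224622 - - \frac{1173807}{612196} = -3224622 + \frac{1173807}{612196} = - \frac{1974099516105}{612196} \approx -3.2246 \cdot 10^{6}$)
$\frac{y}{\frac{1}{h}} = - \frac{1974099516105}{612196 \frac{1}{i \sqrt{1473}}} = - \frac{1974099516105}{612196 \left(- \frac{i \sqrt{1473}}{1473}\right)} = - \frac{1974099516105 i \sqrt{1473}}{612196}$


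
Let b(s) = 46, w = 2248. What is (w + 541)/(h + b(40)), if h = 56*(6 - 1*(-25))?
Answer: 2789/1782 ≈ 1.5651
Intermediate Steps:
h = 1736 (h = 56*(6 + 25) = 56*31 = 1736)
(w + 541)/(h + b(40)) = (2248 + 541)/(1736 + 46) = 2789/1782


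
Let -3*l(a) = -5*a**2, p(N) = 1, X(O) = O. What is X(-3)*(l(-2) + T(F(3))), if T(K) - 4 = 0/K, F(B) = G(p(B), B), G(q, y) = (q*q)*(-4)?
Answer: -32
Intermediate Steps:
G(q, y) = -4*q**2 (G(q, y) = q**2*(-4) = -4*q**2)
F(B) = -4 (F(B) = -4*1**2 = -4*1 = -4)
l(a) = 5*a**2/3 (l(a) = -(-5)*a**2/3 = 5*a**2/3)
T(K) = 4 (T(K) = 4 + 0/K = 4 + 0 = 4)
X(-3)*(l(-2) + T(F(3))) = -3*((5/3)*(-2)**2 + 4) = -3*((5/3)*4 + 4) = -3*(20/3 + 4) = -3*32/3 = -32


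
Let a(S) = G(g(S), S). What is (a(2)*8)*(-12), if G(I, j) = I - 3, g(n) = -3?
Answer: 576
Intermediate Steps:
G(I, j) = -3 + I
a(S) = -6 (a(S) = -3 - 3 = -6)
(a(2)*8)*(-12) = -6*8*(-12) = -48*(-12) = 576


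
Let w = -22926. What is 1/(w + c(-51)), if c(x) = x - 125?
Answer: -1/23102 ≈ -4.3286e-5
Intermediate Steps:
c(x) = -125 + x
1/(w + c(-51)) = 1/(-22926 + (-125 - 51)) = 1/(-22926 - 176) = 1/(-23102) = -1/23102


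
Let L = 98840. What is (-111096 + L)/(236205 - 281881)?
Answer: 3064/11419 ≈ 0.26832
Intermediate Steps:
(-111096 + L)/(236205 - 281881) = (-111096 + 98840)/(236205 - 281881) = -12256/(-45676) = -12256*(-1/45676) = 3064/11419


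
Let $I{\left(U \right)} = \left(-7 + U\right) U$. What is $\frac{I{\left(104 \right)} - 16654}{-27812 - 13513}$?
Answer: $\frac{6566}{41325} \approx 0.15889$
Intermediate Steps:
$I{\left(U \right)} = U \left(-7 + U\right)$
$\frac{I{\left(104 \right)} - 16654}{-27812 - 13513} = \frac{104 \left(-7 + 104\right) - 16654}{-27812 - 13513} = \frac{104 \cdot 97 - 16654}{-41325} = \left(10088 - 16654\right) \left(- \frac{1}{41325}\right) = \left(-6566\right) \left(- \frac{1}{41325}\right) = \frac{6566}{41325}$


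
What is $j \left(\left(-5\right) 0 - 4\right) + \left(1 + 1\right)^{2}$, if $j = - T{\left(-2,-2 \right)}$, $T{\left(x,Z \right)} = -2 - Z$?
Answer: $4$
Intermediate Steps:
$j = 0$ ($j = - (-2 - -2) = - (-2 + 2) = \left(-1\right) 0 = 0$)
$j \left(\left(-5\right) 0 - 4\right) + \left(1 + 1\right)^{2} = 0 \left(\left(-5\right) 0 - 4\right) + \left(1 + 1\right)^{2} = 0 \left(0 - 4\right) + 2^{2} = 0 \left(-4\right) + 4 = 0 + 4 = 4$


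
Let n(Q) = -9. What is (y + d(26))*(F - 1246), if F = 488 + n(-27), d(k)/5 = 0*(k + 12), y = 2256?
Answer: -1730352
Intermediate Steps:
d(k) = 0 (d(k) = 5*(0*(k + 12)) = 5*(0*(12 + k)) = 5*0 = 0)
F = 479 (F = 488 - 9 = 479)
(y + d(26))*(F - 1246) = (2256 + 0)*(479 - 1246) = 2256*(-767) = -1730352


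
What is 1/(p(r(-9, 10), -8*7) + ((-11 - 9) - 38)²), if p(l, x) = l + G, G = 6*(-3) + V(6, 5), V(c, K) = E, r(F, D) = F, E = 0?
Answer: 1/3337 ≈ 0.00029967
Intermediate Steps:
V(c, K) = 0
G = -18 (G = 6*(-3) + 0 = -18 + 0 = -18)
p(l, x) = -18 + l (p(l, x) = l - 18 = -18 + l)
1/(p(r(-9, 10), -8*7) + ((-11 - 9) - 38)²) = 1/((-18 - 9) + ((-11 - 9) - 38)²) = 1/(-27 + (-20 - 38)²) = 1/(-27 + (-58)²) = 1/(-27 + 3364) = 1/3337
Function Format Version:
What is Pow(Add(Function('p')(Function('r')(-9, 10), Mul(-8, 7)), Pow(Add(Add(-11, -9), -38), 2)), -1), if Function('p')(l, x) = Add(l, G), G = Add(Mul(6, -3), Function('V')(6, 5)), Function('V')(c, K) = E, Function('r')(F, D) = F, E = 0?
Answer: Rational(1, 3337) ≈ 0.00029967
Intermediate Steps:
Function('V')(c, K) = 0
G = -18 (G = Add(Mul(6, -3), 0) = Add(-18, 0) = -18)
Function('p')(l, x) = Add(-18, l) (Function('p')(l, x) = Add(l, -18) = Add(-18, l))
Pow(Add(Function('p')(Function('r')(-9, 10), Mul(-8, 7)), Pow(Add(Add(-11, -9), -38), 2)), -1) = Pow(Add(Add(-18, -9), Pow(Add(Add(-11, -9), -38), 2)), -1) = Pow(Add(-27, Pow(Add(-20, -38), 2)), -1) = Pow(Add(-27, Pow(-58, 2)), -1) = Pow(Add(-27, 3364), -1) = Pow(3337, -1) = Rational(1, 3337)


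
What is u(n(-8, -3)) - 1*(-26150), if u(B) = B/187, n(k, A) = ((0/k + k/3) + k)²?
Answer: 44011474/1683 ≈ 26151.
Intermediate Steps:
n(k, A) = 16*k²/9 (n(k, A) = ((0 + k*(⅓)) + k)² = ((0 + k/3) + k)² = (k/3 + k)² = (4*k/3)² = 16*k²/9)
u(B) = B/187 (u(B) = B*(1/187) = B/187)
u(n(-8, -3)) - 1*(-26150) = ((16/9)*(-8)²)/187 - 1*(-26150) = ((16/9)*64)/187 + 26150 = (1/187)*(1024/9) + 26150 = 1024/1683 + 26150 = 44011474/1683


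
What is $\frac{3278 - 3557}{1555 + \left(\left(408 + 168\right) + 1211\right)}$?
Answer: $- \frac{93}{1114} \approx -0.083483$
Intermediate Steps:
$\frac{3278 - 3557}{1555 + \left(\left(408 + 168\right) + 1211\right)} = - \frac{279}{1555 + \left(576 + 1211\right)} = - \frac{279}{1555 + 1787} = - \frac{279}{3342} = \left(-279\right) \frac{1}{3342} = - \frac{93}{1114}$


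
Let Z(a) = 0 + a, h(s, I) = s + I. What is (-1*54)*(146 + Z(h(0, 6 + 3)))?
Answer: -8370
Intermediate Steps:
h(s, I) = I + s
Z(a) = a
(-1*54)*(146 + Z(h(0, 6 + 3))) = (-1*54)*(146 + ((6 + 3) + 0)) = -54*(146 + (9 + 0)) = -54*(146 + 9) = -54*155 = -8370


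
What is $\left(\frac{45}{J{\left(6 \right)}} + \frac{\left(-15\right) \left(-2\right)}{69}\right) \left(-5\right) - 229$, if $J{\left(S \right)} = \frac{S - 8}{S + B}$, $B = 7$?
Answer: $\frac{56641}{46} \approx 1231.3$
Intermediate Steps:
$J{\left(S \right)} = \frac{-8 + S}{7 + S}$ ($J{\left(S \right)} = \frac{S - 8}{S + 7} = \frac{-8 + S}{7 + S}$)
$\left(\frac{45}{J{\left(6 \right)}} + \frac{\left(-15\right) \left(-2\right)}{69}\right) \left(-5\right) - 229 = \left(\frac{45}{\frac{1}{7 + 6} \left(-8 + 6\right)} + \frac{\left(-15\right) \left(-2\right)}{69}\right) \left(-5\right) - 229 = \left(\frac{45}{\frac{1}{13} \left(-2\right)} + 30 \cdot \frac{1}{69}\right) \left(-5\right) - 229 = \left(\frac{45}{\frac{1}{13} \left(-2\right)} + \frac{10}{23}\right) \left(-5\right) - 229 = \left(\frac{45}{- \frac{2}{13}} + \frac{10}{23}\right) \left(-5\right) - 229 = \left(45 \left(- \frac{13}{2}\right) + \frac{10}{23}\right) \left(-5\right) - 229 = \left(- \frac{585}{2} + \frac{10}{23}\right) \left(-5\right) - 229 = \left(- \frac{13435}{46}\right) \left(-5\right) - 229 = \frac{67175}{46} - 229 = \frac{56641}{46}$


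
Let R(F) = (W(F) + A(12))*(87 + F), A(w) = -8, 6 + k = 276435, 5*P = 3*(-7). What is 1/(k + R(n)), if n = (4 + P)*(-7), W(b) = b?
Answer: 25/6896139 ≈ 3.6252e-6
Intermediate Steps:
P = -21/5 (P = (3*(-7))/5 = (⅕)*(-21) = -21/5 ≈ -4.2000)
k = 276429 (k = -6 + 276435 = 276429)
n = 7/5 (n = (4 - 21/5)*(-7) = -⅕*(-7) = 7/5 ≈ 1.4000)
R(F) = (-8 + F)*(87 + F) (R(F) = (F - 8)*(87 + F) = (-8 + F)*(87 + F))
1/(k + R(n)) = 1/(276429 + (-696 + (7/5)² + 79*(7/5))) = 1/(276429 + (-696 + 49/25 + 553/5)) = 1/(276429 - 14586/25) = 1/(6896139/25) = 25/6896139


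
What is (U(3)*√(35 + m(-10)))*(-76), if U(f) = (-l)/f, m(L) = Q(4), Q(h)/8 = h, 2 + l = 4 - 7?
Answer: -380*√67/3 ≈ -1036.8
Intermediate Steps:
l = -5 (l = -2 + (4 - 7) = -2 - 3 = -5)
Q(h) = 8*h
m(L) = 32 (m(L) = 8*4 = 32)
U(f) = 5/f (U(f) = (-1*(-5))/f = 5/f)
(U(3)*√(35 + m(-10)))*(-76) = ((5/3)*√(35 + 32))*(-76) = ((5*(⅓))*√67)*(-76) = (5*√67/3)*(-76) = -380*√67/3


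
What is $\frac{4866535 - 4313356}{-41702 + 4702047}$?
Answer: $\frac{553179}{4660345} \approx 0.1187$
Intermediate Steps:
$\frac{4866535 - 4313356}{-41702 + 4702047} = \frac{553179}{4660345}$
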